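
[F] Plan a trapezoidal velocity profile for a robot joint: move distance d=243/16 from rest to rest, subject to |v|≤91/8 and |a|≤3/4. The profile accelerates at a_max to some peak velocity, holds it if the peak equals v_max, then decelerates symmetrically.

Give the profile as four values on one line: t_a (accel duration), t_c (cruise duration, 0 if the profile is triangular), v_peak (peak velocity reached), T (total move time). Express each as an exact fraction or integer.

v_max²/a_max = (91/8)²/(3/4) = 8281/48
243/16 < 8281/48 so t_c = 0
v_peak = √(243/16·3/4) = √(729/64) = 27/8
t_a = (27/8)/(3/4) = 9/2; t_c = 0
T = 2·9/2 = 9

t_a=9/2 t_c=0 v_peak=27/8 T=9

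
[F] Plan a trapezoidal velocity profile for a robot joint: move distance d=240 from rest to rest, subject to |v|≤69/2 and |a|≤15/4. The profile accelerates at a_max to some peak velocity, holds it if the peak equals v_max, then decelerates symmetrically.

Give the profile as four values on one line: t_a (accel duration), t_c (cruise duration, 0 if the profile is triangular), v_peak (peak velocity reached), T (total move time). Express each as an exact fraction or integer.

t_a=8 t_c=0 v_peak=30 T=16

vₘ²/aₘ = (69/2)²/(15/4) = 1587/5
240 < 1587/5 → triangular
v_peak = √(240·15/4) = √900 = 30
t_a = 30/(15/4) = 8; t_c = 0
T = 2·8 = 16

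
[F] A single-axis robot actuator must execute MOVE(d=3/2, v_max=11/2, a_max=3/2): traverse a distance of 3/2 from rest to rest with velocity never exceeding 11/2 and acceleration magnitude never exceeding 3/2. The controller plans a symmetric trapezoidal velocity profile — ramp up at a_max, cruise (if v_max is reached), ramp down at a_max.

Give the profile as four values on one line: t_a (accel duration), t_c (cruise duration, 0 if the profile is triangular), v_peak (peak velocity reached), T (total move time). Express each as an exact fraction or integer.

t_a=1 t_c=0 v_peak=3/2 T=2

(v_max)²/a_max = (11/2)²/(3/2) = 121/6
3/2 < 121/6 so t_c = 0
v_peak = √(3/2·3/2) = √(9/4) = 3/2
t_a = (3/2)/(3/2) = 1; t_c = 0
T = 2·1 = 2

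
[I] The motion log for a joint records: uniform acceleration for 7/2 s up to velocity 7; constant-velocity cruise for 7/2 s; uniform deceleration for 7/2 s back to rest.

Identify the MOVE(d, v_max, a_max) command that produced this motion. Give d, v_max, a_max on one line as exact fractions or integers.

a_max = 7/(7/2) = 2
d_a = ½·7·7/2 = 49/4; d_c = 7·7/2 = 49/2
d = 2·49/4 + 49/2 = 49
t_c = 7/2 > 0 ⇒ limit active, v_max = 7

d=49 v_max=7 a_max=2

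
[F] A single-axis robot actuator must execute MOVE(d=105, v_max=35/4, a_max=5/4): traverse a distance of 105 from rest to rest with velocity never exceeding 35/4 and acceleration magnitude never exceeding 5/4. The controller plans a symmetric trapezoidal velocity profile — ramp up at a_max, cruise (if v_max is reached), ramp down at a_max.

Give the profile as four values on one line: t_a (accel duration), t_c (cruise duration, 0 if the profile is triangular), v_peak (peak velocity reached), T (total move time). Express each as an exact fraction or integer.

t_a=7 t_c=5 v_peak=35/4 T=19

v_max²/a_max = (35/4)²/(5/4) = 245/4
105 ≥ 245/4 → trapezoidal
t_a = (35/4)/(5/4) = 7; v_peak = 35/4
d_cruise = 105 − 245/4 = 175/4; t_c = (175/4)/(35/4) = 5
T = 2·7 + 5 = 19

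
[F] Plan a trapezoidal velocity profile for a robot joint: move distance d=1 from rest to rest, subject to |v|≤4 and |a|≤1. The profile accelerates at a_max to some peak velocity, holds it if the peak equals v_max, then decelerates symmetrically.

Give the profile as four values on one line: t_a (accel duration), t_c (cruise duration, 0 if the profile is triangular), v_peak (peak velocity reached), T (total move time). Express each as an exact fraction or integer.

(v_max)²/a_max = 4²/1 = 16
1 < 16 so t_c = 0
v_peak = √(1·1) = √1 = 1
t_a = 1/1 = 1; t_c = 0
T = 2·1 = 2

t_a=1 t_c=0 v_peak=1 T=2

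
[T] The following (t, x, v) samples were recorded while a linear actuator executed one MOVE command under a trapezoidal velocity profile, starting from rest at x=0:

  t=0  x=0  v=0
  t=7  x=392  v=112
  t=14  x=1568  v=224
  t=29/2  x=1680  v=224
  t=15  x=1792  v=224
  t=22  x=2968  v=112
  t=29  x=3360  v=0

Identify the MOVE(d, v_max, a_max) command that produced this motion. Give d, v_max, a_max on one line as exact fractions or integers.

d=3360 v_max=224 a_max=16

final state: t=29, x=3360, v=0 → d = 3360
a_max = (112−0)/(7−0) = 16
max v = 224 over t∈[14,15] → v_max = 224
check: 224·(14+1) = 3360 ✓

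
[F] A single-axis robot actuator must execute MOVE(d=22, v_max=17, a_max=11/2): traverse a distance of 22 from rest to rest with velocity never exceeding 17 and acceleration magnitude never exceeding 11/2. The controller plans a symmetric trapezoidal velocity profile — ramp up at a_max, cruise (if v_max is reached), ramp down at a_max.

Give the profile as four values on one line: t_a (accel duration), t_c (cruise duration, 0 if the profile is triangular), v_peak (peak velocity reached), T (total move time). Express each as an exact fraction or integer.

t_a=2 t_c=0 v_peak=11 T=4

vₘ²/aₘ = 17²/(11/2) = 578/11
22 < 578/11 ⇒ no cruise
v_peak = √(22·11/2) = √121 = 11
t_a = 11/(11/2) = 2; t_c = 0
T = 2·2 = 4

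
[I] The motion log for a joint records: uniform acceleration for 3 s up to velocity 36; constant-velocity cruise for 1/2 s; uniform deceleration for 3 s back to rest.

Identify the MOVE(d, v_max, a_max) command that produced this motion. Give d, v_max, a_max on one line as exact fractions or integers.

d=126 v_max=36 a_max=12

a_max = 36/3 = 12
d_a = ½·36·3 = 54; d_c = 36·1/2 = 18
d = 2·54 + 18 = 126
t_c = 1/2 > 0 ⇒ limit active, v_max = 36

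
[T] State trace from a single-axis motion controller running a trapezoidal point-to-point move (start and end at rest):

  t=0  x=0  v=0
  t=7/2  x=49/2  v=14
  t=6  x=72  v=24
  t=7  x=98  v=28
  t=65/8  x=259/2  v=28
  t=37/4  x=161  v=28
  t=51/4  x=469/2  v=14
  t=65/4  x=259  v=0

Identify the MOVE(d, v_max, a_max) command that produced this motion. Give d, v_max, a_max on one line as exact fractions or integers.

final state: t=65/4, x=259, v=0 → d = 259
a_max = (14−0)/(7/2−0) = 4
max v = 28 over t∈[7,37/4] → v_max = 28
check: 28·(7+9/4) = 259 ✓

d=259 v_max=28 a_max=4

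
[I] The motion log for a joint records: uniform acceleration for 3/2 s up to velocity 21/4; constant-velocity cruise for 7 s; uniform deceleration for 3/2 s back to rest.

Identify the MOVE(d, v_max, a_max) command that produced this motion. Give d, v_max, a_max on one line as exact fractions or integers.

a_max = (21/4)/(3/2) = 7/2
d_a = ½·21/4·3/2 = 63/16; d_c = 21/4·7 = 147/4
d = 2·63/16 + 147/4 = 357/8
t_c = 7 > 0 so v_max = 21/4

d=357/8 v_max=21/4 a_max=7/2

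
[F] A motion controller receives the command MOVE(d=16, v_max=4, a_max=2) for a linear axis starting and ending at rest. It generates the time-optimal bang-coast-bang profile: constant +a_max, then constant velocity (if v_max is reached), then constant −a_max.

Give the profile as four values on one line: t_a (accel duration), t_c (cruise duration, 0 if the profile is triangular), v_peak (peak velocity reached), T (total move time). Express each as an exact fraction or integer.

t_a=2 t_c=2 v_peak=4 T=6

vₘ²/aₘ = 4²/2 = 8
16 ≥ 8 → trapezoidal
t_a = 4/2 = 2; v_peak = 4
d_cruise = 16 − 8 = 8; t_c = 8/4 = 2
T = 2·2 + 2 = 6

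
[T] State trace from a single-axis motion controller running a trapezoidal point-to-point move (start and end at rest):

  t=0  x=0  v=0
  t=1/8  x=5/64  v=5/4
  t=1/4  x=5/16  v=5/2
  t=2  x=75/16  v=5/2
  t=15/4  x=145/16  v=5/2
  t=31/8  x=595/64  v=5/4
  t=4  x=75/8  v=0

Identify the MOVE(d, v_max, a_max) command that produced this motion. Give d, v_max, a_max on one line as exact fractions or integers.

final state: t=4, x=75/8, v=0 → d = 75/8
a_max = (5/4−0)/(1/8−0) = 10
max v = 5/2 over t∈[1/4,15/4] → v_max = 5/2
check: 5/2·(1/4+7/2) = 75/8 ✓

d=75/8 v_max=5/2 a_max=10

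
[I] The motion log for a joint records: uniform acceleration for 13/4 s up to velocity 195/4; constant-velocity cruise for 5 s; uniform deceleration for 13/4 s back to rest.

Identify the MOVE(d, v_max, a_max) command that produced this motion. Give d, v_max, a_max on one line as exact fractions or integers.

d=6435/16 v_max=195/4 a_max=15

a_max = (195/4)/(13/4) = 15
d_a = ½·195/4·13/4 = 2535/32; d_c = 195/4·5 = 975/4
d = 2·2535/32 + 975/4 = 6435/16
t_c = 5 > 0 so v_max = 195/4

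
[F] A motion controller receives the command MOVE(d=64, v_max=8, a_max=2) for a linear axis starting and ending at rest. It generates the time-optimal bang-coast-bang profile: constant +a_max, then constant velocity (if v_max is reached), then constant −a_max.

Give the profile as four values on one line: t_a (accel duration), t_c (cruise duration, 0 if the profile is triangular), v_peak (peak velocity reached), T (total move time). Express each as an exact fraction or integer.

(v_max)²/a_max = 8²/2 = 32
64 ≥ 32 so v_max reached
t_a = 8/2 = 4; v_peak = 8
d_cruise = 64 − 32 = 32; t_c = 32/8 = 4
T = 2·4 + 4 = 12

t_a=4 t_c=4 v_peak=8 T=12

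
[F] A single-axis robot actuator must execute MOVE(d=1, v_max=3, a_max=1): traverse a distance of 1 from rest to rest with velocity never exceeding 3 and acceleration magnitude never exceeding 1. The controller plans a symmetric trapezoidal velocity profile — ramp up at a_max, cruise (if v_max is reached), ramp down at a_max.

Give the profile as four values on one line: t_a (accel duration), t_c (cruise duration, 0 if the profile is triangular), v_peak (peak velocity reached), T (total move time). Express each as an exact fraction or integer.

t_a=1 t_c=0 v_peak=1 T=2

v_max²/a_max = 3²/1 = 9
1 < 9 so t_c = 0
v_peak = √(1·1) = √1 = 1
t_a = 1/1 = 1; t_c = 0
T = 2·1 = 2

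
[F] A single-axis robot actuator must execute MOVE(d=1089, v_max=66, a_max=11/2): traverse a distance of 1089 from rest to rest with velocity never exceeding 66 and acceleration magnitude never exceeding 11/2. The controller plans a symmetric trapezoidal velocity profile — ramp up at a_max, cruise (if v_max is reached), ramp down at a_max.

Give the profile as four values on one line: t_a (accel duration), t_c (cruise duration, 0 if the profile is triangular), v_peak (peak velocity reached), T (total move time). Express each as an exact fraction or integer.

t_a=12 t_c=9/2 v_peak=66 T=57/2

(v_max)²/a_max = 66²/(11/2) = 792
1089 ≥ 792 → trapezoidal
t_a = 66/(11/2) = 12; v_peak = 66
d_cruise = 1089 − 792 = 297; t_c = 297/66 = 9/2
T = 2·12 + 9/2 = 57/2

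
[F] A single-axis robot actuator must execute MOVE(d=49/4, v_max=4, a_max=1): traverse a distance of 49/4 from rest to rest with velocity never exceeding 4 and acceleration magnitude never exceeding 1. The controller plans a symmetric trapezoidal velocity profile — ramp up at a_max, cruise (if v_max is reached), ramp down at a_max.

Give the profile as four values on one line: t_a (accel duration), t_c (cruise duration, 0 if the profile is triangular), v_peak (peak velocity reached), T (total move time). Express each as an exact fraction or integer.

t_a=7/2 t_c=0 v_peak=7/2 T=7

v_max²/a_max = 4²/1 = 16
49/4 < 16 → triangular
v_peak = √(49/4·1) = √(49/4) = 7/2
t_a = (7/2)/1 = 7/2; t_c = 0
T = 2·7/2 = 7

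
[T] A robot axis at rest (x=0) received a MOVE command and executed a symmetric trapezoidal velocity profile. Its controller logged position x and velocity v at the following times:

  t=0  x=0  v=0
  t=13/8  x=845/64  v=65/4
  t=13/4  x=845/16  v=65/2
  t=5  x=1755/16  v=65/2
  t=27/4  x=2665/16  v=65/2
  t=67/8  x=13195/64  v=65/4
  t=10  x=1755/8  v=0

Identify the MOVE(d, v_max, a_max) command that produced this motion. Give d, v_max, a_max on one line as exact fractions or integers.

d=1755/8 v_max=65/2 a_max=10

final state: t=10, x=1755/8, v=0 → d = 1755/8
a_max = (65/4−0)/(13/8−0) = 10
max v = 65/2 over t∈[13/4,27/4] → v_max = 65/2
check: 65/2·(13/4+7/2) = 1755/8 ✓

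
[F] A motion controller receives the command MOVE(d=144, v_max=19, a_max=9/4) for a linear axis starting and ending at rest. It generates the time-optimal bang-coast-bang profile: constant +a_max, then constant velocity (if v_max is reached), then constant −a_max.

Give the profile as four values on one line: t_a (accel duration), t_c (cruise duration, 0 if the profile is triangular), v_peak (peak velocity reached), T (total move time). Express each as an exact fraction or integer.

(v_max)²/a_max = 19²/(9/4) = 1444/9
144 < 1444/9 → triangular
v_peak = √(144·9/4) = √324 = 18
t_a = 18/(9/4) = 8; t_c = 0
T = 2·8 = 16

t_a=8 t_c=0 v_peak=18 T=16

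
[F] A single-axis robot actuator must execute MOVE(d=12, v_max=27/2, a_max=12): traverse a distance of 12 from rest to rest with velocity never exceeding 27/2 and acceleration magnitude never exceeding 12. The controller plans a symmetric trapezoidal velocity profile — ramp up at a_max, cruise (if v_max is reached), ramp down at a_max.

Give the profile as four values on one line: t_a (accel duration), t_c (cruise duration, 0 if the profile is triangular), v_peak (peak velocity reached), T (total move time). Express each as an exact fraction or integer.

v_max²/a_max = (27/2)²/12 = 243/16
12 < 243/16 ⇒ no cruise
v_peak = √(12·12) = √144 = 12
t_a = 12/12 = 1; t_c = 0
T = 2·1 = 2

t_a=1 t_c=0 v_peak=12 T=2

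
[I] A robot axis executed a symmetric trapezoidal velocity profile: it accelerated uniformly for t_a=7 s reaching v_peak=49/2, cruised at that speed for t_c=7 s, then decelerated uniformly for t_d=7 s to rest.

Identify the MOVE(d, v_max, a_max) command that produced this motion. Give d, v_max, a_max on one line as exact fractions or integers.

a_max = (49/2)/7 = 7/2
d_a = ½·49/2·7 = 343/4; d_c = 49/2·7 = 343/2
d = 2·343/4 + 343/2 = 343
t_c = 7 > 0 → v_max = v_peak = 49/2

d=343 v_max=49/2 a_max=7/2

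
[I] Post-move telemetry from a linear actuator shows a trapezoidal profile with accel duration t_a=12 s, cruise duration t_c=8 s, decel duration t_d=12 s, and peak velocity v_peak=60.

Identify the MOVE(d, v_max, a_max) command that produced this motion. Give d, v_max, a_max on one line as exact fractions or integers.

a_max = 60/12 = 5
d_a = ½·60·12 = 360; d_c = 60·8 = 480
d = 2·360 + 480 = 1200
t_c = 8 > 0 ⇒ limit active, v_max = 60

d=1200 v_max=60 a_max=5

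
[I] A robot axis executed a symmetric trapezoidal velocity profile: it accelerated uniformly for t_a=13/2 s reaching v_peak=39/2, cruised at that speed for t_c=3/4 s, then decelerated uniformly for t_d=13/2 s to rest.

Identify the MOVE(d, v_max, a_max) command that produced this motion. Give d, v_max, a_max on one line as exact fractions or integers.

a_max = (39/2)/(13/2) = 3
d_a = ½·39/2·13/2 = 507/8; d_c = 39/2·3/4 = 117/8
d = 2·507/8 + 117/8 = 1131/8
t_c = 3/4 > 0 ⇒ limit active, v_max = 39/2

d=1131/8 v_max=39/2 a_max=3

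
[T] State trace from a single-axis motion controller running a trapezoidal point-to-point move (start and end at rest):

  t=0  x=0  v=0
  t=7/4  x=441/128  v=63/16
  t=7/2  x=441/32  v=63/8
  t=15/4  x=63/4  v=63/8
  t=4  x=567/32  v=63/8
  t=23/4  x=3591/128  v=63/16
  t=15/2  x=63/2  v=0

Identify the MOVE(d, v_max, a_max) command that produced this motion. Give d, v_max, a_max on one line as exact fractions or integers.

final state: t=15/2, x=63/2, v=0 → d = 63/2
a_max = (63/16−0)/(7/4−0) = 9/4
max v = 63/8 over t∈[7/2,4] → v_max = 63/8
check: 63/8·(7/2+1/2) = 63/2 ✓

d=63/2 v_max=63/8 a_max=9/4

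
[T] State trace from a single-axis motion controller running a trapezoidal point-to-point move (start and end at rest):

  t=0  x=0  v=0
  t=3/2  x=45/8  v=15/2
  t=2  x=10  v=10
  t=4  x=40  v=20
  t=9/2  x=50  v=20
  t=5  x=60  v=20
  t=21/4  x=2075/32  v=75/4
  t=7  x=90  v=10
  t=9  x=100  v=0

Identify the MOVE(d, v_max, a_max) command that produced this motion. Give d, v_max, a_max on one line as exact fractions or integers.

d=100 v_max=20 a_max=5

final state: t=9, x=100, v=0 → d = 100
a_max = (15/2−0)/(3/2−0) = 5
max v = 20 over t∈[4,5] → v_max = 20
check: 20·(4+1) = 100 ✓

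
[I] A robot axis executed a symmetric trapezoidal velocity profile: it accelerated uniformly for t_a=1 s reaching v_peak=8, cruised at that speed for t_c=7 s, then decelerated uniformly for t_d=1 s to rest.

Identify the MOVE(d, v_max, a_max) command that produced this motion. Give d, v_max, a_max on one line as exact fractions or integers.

d=64 v_max=8 a_max=8

a_max = 8/1 = 8
d_a = ½·8·1 = 4; d_c = 8·7 = 56
d = 2·4 + 56 = 64
t_c = 7 > 0 so v_max = 8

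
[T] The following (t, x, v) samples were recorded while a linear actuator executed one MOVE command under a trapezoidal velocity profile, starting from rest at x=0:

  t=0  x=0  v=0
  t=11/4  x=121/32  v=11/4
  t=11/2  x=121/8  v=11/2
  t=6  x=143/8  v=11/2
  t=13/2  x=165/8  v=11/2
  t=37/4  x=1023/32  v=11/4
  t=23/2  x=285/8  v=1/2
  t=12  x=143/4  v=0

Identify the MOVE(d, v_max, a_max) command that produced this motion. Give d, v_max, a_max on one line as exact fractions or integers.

d=143/4 v_max=11/2 a_max=1

final state: t=12, x=143/4, v=0 → d = 143/4
a_max = (11/4−0)/(11/4−0) = 1
max v = 11/2 over t∈[11/2,13/2] → v_max = 11/2
check: 11/2·(11/2+1) = 143/4 ✓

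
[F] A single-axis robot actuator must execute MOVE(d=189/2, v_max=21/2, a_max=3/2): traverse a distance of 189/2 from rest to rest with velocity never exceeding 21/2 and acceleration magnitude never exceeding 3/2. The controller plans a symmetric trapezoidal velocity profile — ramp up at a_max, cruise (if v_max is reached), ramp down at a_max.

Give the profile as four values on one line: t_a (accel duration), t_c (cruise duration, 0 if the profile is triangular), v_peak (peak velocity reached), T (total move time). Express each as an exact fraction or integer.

vₘ²/aₘ = (21/2)²/(3/2) = 147/2
189/2 ≥ 147/2 so v_max reached
t_a = (21/2)/(3/2) = 7; v_peak = 21/2
d_cruise = 189/2 − 147/2 = 21; t_c = 21/(21/2) = 2
T = 2·7 + 2 = 16

t_a=7 t_c=2 v_peak=21/2 T=16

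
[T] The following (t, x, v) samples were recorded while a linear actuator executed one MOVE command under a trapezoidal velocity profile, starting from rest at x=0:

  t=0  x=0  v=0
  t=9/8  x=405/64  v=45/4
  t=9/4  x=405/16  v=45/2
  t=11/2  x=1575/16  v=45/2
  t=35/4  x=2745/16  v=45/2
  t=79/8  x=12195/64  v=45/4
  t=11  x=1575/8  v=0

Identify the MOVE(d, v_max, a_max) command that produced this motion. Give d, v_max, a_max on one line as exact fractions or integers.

final state: t=11, x=1575/8, v=0 → d = 1575/8
a_max = (45/4−0)/(9/8−0) = 10
max v = 45/2 over t∈[9/4,35/4] → v_max = 45/2
check: 45/2·(9/4+13/2) = 1575/8 ✓

d=1575/8 v_max=45/2 a_max=10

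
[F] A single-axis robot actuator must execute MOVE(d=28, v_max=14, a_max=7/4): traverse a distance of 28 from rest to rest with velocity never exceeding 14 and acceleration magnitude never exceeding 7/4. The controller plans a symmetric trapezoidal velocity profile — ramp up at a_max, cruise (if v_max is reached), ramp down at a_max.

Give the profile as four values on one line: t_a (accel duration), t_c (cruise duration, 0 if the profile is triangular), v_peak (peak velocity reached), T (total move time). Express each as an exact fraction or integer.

vₘ²/aₘ = 14²/(7/4) = 112
28 < 112 → triangular
v_peak = √(28·7/4) = √49 = 7
t_a = 7/(7/4) = 4; t_c = 0
T = 2·4 = 8

t_a=4 t_c=0 v_peak=7 T=8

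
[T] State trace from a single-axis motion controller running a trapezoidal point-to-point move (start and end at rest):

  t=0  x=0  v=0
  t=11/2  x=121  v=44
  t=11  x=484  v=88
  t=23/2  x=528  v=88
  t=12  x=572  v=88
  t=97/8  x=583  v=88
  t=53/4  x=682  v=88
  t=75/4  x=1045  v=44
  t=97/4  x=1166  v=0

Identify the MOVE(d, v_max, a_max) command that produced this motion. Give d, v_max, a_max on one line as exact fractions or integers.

d=1166 v_max=88 a_max=8

final state: t=97/4, x=1166, v=0 → d = 1166
a_max = (44−0)/(11/2−0) = 8
max v = 88 over t∈[11,53/4] → v_max = 88
check: 88·(11+9/4) = 1166 ✓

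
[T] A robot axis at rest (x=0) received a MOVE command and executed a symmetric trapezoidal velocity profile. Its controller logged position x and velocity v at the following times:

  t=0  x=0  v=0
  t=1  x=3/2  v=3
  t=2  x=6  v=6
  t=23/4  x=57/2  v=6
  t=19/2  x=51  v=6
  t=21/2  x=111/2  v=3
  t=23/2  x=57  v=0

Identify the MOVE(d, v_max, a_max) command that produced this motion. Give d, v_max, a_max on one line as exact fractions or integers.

d=57 v_max=6 a_max=3

final state: t=23/2, x=57, v=0 → d = 57
a_max = (3−0)/(1−0) = 3
max v = 6 over t∈[2,19/2] → v_max = 6
check: 6·(2+15/2) = 57 ✓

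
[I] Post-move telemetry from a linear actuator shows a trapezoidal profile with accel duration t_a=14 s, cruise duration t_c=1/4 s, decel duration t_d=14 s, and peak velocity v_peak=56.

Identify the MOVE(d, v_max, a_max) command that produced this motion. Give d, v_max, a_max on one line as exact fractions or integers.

d=798 v_max=56 a_max=4

a_max = 56/14 = 4
d_a = ½·56·14 = 392; d_c = 56·1/4 = 14
d = 2·392 + 14 = 798
t_c = 1/4 > 0 so v_max = 56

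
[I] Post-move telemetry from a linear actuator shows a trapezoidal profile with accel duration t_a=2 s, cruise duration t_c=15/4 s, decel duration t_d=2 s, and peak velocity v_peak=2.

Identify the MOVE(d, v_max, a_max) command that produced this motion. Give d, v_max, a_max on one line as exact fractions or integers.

d=23/2 v_max=2 a_max=1

a_max = 2/2 = 1
d_a = ½·2·2 = 2; d_c = 2·15/4 = 15/2
d = 2·2 + 15/2 = 23/2
t_c = 15/4 > 0 ⇒ limit active, v_max = 2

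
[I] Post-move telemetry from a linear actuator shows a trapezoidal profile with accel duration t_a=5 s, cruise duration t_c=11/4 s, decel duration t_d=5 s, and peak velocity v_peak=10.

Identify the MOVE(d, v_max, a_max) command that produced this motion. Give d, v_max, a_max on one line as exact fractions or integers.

d=155/2 v_max=10 a_max=2

a_max = 10/5 = 2
d_a = ½·10·5 = 25; d_c = 10·11/4 = 55/2
d = 2·25 + 55/2 = 155/2
t_c = 11/4 > 0 so v_max = 10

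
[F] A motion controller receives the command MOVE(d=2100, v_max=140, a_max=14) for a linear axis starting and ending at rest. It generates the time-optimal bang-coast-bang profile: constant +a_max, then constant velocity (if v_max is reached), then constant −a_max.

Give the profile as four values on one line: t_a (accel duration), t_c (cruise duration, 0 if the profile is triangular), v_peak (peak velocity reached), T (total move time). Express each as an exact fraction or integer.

v_max²/a_max = 140²/14 = 1400
2100 ≥ 1400 ⇒ cruise phase
t_a = 140/14 = 10; v_peak = 140
d_cruise = 2100 − 1400 = 700; t_c = 700/140 = 5
T = 2·10 + 5 = 25

t_a=10 t_c=5 v_peak=140 T=25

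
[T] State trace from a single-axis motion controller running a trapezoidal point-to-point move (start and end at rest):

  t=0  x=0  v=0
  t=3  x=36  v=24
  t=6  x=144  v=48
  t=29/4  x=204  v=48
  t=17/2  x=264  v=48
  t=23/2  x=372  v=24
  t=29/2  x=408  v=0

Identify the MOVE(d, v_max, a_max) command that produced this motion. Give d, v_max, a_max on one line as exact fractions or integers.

d=408 v_max=48 a_max=8

final state: t=29/2, x=408, v=0 → d = 408
a_max = (24−0)/(3−0) = 8
max v = 48 over t∈[6,17/2] → v_max = 48
check: 48·(6+5/2) = 408 ✓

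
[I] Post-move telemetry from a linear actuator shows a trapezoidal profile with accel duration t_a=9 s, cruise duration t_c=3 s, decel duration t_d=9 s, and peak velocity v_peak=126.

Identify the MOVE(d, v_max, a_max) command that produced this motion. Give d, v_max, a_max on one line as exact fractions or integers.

d=1512 v_max=126 a_max=14

a_max = 126/9 = 14
d_a = ½·126·9 = 567; d_c = 126·3 = 378
d = 2·567 + 378 = 1512
t_c = 3 > 0 → v_max = v_peak = 126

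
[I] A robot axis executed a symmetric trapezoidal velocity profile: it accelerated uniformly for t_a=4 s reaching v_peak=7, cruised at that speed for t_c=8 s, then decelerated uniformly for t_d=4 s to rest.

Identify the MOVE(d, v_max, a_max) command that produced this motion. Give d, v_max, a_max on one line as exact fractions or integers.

a_max = 7/4
d_a = ½·7·4 = 14; d_c = 7·8 = 56
d = 2·14 + 56 = 84
t_c = 8 > 0 so v_max = 7

d=84 v_max=7 a_max=7/4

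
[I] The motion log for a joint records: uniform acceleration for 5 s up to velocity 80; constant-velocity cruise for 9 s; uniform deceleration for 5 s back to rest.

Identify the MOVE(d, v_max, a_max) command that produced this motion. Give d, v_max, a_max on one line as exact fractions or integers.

a_max = 80/5 = 16
d_a = ½·80·5 = 200; d_c = 80·9 = 720
d = 2·200 + 720 = 1120
t_c = 9 > 0 → v_max = v_peak = 80

d=1120 v_max=80 a_max=16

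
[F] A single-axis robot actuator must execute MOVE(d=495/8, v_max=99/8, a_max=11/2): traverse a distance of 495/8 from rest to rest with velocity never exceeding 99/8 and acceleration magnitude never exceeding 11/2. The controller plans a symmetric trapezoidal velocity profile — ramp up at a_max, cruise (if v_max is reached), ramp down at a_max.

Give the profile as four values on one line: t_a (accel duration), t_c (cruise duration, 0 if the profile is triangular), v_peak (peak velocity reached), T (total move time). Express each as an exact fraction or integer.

t_a=9/4 t_c=11/4 v_peak=99/8 T=29/4

vₘ²/aₘ = (99/8)²/(11/2) = 891/32
495/8 ≥ 891/32 → trapezoidal
t_a = (99/8)/(11/2) = 9/4; v_peak = 99/8
d_cruise = 495/8 − 891/32 = 1089/32; t_c = (1089/32)/(99/8) = 11/4
T = 2·9/4 + 11/4 = 29/4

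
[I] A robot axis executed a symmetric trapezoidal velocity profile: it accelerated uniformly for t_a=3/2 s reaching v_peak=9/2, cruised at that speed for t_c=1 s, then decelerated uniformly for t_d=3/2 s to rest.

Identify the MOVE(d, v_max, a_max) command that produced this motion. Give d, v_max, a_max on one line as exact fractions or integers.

d=45/4 v_max=9/2 a_max=3

a_max = (9/2)/(3/2) = 3
d_a = ½·9/2·3/2 = 27/8; d_c = 9/2·1 = 9/2
d = 2·27/8 + 9/2 = 45/4
t_c = 1 > 0 so v_max = 9/2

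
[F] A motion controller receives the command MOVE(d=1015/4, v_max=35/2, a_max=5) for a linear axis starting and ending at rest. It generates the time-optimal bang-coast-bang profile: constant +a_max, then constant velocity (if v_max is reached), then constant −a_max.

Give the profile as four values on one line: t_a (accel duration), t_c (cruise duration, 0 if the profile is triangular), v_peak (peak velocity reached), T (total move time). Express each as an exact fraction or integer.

t_a=7/2 t_c=11 v_peak=35/2 T=18

vₘ²/aₘ = (35/2)²/5 = 245/4
1015/4 ≥ 245/4 → trapezoidal
t_a = (35/2)/5 = 7/2; v_peak = 35/2
d_cruise = 1015/4 − 245/4 = 385/2; t_c = (385/2)/(35/2) = 11
T = 2·7/2 + 11 = 18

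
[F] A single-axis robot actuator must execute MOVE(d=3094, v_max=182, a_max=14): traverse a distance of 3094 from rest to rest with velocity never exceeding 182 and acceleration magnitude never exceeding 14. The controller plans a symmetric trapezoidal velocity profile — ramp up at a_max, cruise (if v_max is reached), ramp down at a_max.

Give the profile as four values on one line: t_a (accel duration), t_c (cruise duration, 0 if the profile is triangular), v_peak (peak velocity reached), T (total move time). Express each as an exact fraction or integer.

t_a=13 t_c=4 v_peak=182 T=30

vₘ²/aₘ = 182²/14 = 2366
3094 ≥ 2366 ⇒ cruise phase
t_a = 182/14 = 13; v_peak = 182
d_cruise = 3094 − 2366 = 728; t_c = 728/182 = 4
T = 2·13 + 4 = 30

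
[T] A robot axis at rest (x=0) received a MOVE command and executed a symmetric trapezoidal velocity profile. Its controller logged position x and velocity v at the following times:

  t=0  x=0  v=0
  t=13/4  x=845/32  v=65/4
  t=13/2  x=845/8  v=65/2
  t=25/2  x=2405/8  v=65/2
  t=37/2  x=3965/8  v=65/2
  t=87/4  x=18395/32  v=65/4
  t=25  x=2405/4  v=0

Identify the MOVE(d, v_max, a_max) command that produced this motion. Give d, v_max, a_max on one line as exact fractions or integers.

d=2405/4 v_max=65/2 a_max=5

final state: t=25, x=2405/4, v=0 → d = 2405/4
a_max = (65/4−0)/(13/4−0) = 5
max v = 65/2 over t∈[13/2,37/2] → v_max = 65/2
check: 65/2·(13/2+12) = 2405/4 ✓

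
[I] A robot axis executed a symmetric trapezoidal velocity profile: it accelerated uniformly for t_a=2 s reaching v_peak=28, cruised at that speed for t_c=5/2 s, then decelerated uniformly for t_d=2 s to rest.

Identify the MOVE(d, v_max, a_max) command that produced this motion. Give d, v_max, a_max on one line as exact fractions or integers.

d=126 v_max=28 a_max=14

a_max = 28/2 = 14
d_a = ½·28·2 = 28; d_c = 28·5/2 = 70
d = 2·28 + 70 = 126
t_c = 5/2 > 0 → v_max = v_peak = 28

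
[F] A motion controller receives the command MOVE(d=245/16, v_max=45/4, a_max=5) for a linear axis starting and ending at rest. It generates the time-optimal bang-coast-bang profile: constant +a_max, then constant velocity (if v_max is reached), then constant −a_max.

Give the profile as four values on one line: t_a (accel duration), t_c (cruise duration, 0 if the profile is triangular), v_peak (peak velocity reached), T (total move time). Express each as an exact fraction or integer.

t_a=7/4 t_c=0 v_peak=35/4 T=7/2

vₘ²/aₘ = (45/4)²/5 = 405/16
245/16 < 405/16 so t_c = 0
v_peak = √(245/16·5) = √(1225/16) = 35/4
t_a = (35/4)/5 = 7/4; t_c = 0
T = 2·7/4 = 7/2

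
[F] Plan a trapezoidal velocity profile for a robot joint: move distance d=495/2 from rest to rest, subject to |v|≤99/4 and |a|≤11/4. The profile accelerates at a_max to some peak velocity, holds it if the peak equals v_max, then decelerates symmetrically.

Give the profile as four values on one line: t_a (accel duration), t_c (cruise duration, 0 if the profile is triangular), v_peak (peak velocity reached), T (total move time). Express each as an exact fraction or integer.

t_a=9 t_c=1 v_peak=99/4 T=19

vₘ²/aₘ = (99/4)²/(11/4) = 891/4
495/2 ≥ 891/4 ⇒ cruise phase
t_a = (99/4)/(11/4) = 9; v_peak = 99/4
d_cruise = 495/2 − 891/4 = 99/4; t_c = (99/4)/(99/4) = 1
T = 2·9 + 1 = 19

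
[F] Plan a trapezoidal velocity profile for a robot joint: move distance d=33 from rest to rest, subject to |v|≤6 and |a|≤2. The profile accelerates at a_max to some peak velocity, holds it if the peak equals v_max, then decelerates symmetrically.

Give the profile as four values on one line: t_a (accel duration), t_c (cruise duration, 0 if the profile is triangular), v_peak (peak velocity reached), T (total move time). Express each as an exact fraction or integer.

t_a=3 t_c=5/2 v_peak=6 T=17/2

v_max²/a_max = 6²/2 = 18
33 ≥ 18 → trapezoidal
t_a = 6/2 = 3; v_peak = 6
d_cruise = 33 − 18 = 15; t_c = 15/6 = 5/2
T = 2·3 + 5/2 = 17/2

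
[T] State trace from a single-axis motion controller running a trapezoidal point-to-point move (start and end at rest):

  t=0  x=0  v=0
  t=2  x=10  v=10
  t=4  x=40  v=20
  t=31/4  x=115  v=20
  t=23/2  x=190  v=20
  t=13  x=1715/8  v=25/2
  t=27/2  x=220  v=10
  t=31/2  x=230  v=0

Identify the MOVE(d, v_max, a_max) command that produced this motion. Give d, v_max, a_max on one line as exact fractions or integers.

final state: t=31/2, x=230, v=0 → d = 230
a_max = (10−0)/(2−0) = 5
max v = 20 over t∈[4,23/2] → v_max = 20
check: 20·(4+15/2) = 230 ✓

d=230 v_max=20 a_max=5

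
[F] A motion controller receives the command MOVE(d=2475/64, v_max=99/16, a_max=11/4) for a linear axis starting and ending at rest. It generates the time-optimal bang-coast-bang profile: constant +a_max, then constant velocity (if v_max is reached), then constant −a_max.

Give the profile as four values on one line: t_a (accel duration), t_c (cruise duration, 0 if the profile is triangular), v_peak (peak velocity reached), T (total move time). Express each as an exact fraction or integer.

v_max²/a_max = (99/16)²/(11/4) = 891/64
2475/64 ≥ 891/64 → trapezoidal
t_a = (99/16)/(11/4) = 9/4; v_peak = 99/16
d_cruise = 2475/64 − 891/64 = 99/4; t_c = (99/4)/(99/16) = 4
T = 2·9/4 + 4 = 17/2

t_a=9/4 t_c=4 v_peak=99/16 T=17/2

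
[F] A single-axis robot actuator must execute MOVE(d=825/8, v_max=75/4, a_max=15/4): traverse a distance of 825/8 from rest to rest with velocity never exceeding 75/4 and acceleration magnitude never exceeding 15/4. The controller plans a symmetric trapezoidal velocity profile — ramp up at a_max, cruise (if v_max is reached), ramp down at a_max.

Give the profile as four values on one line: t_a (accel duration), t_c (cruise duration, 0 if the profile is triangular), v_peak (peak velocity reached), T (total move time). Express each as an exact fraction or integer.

vₘ²/aₘ = (75/4)²/(15/4) = 375/4
825/8 ≥ 375/4 so v_max reached
t_a = (75/4)/(15/4) = 5; v_peak = 75/4
d_cruise = 825/8 − 375/4 = 75/8; t_c = (75/8)/(75/4) = 1/2
T = 2·5 + 1/2 = 21/2

t_a=5 t_c=1/2 v_peak=75/4 T=21/2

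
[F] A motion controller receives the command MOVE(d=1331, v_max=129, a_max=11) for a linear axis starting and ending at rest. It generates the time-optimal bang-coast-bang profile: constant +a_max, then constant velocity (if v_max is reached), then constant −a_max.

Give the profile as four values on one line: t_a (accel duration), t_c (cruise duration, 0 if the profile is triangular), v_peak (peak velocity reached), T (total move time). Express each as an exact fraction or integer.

t_a=11 t_c=0 v_peak=121 T=22

(v_max)²/a_max = 129²/11 = 16641/11
1331 < 16641/11 → triangular
v_peak = √(1331·11) = √14641 = 121
t_a = 121/11 = 11; t_c = 0
T = 2·11 = 22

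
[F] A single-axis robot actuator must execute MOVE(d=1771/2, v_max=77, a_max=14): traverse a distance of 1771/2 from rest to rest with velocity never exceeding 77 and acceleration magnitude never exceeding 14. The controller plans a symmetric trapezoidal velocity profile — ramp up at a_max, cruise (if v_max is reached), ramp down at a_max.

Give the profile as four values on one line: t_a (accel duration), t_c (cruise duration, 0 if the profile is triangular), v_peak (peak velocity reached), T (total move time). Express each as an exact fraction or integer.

v_max²/a_max = 77²/14 = 847/2
1771/2 ≥ 847/2 so v_max reached
t_a = 77/14 = 11/2; v_peak = 77
d_cruise = 1771/2 − 847/2 = 462; t_c = 462/77 = 6
T = 2·11/2 + 6 = 17

t_a=11/2 t_c=6 v_peak=77 T=17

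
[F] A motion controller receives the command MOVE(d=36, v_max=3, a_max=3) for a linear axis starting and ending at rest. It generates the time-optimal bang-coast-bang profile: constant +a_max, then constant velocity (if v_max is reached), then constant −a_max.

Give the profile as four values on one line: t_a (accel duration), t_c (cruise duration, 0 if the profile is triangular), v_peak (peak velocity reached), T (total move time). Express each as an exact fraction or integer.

t_a=1 t_c=11 v_peak=3 T=13

(v_max)²/a_max = 3²/3 = 3
36 ≥ 3 → trapezoidal
t_a = 3/3 = 1; v_peak = 3
d_cruise = 36 − 3 = 33; t_c = 33/3 = 11
T = 2·1 + 11 = 13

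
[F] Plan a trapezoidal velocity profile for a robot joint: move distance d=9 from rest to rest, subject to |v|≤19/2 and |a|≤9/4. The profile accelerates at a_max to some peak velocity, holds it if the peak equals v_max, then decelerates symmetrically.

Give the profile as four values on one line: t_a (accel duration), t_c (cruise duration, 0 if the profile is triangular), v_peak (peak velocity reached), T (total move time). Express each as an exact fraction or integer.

t_a=2 t_c=0 v_peak=9/2 T=4

vₘ²/aₘ = (19/2)²/(9/4) = 361/9
9 < 361/9 so t_c = 0
v_peak = √(9·9/4) = √(81/4) = 9/2
t_a = (9/2)/(9/4) = 2; t_c = 0
T = 2·2 = 4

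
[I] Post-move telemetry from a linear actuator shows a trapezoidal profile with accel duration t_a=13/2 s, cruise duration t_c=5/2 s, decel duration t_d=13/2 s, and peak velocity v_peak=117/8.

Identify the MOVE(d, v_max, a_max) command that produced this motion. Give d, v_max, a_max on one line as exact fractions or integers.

d=1053/8 v_max=117/8 a_max=9/4

a_max = (117/8)/(13/2) = 9/4
d_a = ½·117/8·13/2 = 1521/32; d_c = 117/8·5/2 = 585/16
d = 2·1521/32 + 585/16 = 1053/8
t_c = 5/2 > 0 ⇒ limit active, v_max = 117/8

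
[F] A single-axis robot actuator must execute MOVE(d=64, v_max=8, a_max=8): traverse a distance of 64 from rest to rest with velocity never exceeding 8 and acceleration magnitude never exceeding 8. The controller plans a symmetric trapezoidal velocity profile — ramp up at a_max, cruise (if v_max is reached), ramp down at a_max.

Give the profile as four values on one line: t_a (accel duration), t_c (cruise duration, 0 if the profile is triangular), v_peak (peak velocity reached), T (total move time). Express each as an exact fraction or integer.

v_max²/a_max = 8²/8 = 8
64 ≥ 8 → trapezoidal
t_a = 8/8 = 1; v_peak = 8
d_cruise = 64 − 8 = 56; t_c = 56/8 = 7
T = 2·1 + 7 = 9

t_a=1 t_c=7 v_peak=8 T=9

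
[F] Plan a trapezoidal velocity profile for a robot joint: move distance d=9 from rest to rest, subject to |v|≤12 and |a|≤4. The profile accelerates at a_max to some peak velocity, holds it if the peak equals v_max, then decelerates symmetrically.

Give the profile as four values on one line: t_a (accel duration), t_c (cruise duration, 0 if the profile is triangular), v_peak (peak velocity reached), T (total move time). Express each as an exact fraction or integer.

t_a=3/2 t_c=0 v_peak=6 T=3

vₘ²/aₘ = 12²/4 = 36
9 < 36 ⇒ no cruise
v_peak = √(9·4) = √36 = 6
t_a = 6/4 = 3/2; t_c = 0
T = 2·3/2 = 3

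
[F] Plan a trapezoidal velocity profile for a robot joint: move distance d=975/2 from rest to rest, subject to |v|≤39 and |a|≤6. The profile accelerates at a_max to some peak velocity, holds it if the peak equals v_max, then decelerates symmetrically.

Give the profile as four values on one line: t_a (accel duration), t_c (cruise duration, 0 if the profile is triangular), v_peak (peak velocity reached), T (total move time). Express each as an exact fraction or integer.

vₘ²/aₘ = 39²/6 = 507/2
975/2 ≥ 507/2 ⇒ cruise phase
t_a = 39/6 = 13/2; v_peak = 39
d_cruise = 975/2 − 507/2 = 234; t_c = 234/39 = 6
T = 2·13/2 + 6 = 19

t_a=13/2 t_c=6 v_peak=39 T=19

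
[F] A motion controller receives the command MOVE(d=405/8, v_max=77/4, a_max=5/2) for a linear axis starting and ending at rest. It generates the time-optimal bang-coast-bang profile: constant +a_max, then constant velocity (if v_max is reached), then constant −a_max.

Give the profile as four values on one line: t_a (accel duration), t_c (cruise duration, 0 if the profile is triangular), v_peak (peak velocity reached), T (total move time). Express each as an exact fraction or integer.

(v_max)²/a_max = (77/4)²/(5/2) = 5929/40
405/8 < 5929/40 → triangular
v_peak = √(405/8·5/2) = √(2025/16) = 45/4
t_a = (45/4)/(5/2) = 9/2; t_c = 0
T = 2·9/2 = 9

t_a=9/2 t_c=0 v_peak=45/4 T=9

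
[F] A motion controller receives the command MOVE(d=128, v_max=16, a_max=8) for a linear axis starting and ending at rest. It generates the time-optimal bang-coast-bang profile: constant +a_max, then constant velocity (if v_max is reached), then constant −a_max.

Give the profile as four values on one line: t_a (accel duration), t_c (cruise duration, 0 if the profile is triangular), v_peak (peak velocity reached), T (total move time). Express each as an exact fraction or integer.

t_a=2 t_c=6 v_peak=16 T=10

v_max²/a_max = 16²/8 = 32
128 ≥ 32 → trapezoidal
t_a = 16/8 = 2; v_peak = 16
d_cruise = 128 − 32 = 96; t_c = 96/16 = 6
T = 2·2 + 6 = 10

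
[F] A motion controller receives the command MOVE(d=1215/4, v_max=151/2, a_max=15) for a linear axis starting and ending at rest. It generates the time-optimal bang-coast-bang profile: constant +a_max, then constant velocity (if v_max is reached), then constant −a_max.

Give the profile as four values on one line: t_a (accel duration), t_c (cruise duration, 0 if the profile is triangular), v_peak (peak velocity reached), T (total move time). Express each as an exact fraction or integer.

t_a=9/2 t_c=0 v_peak=135/2 T=9

v_max²/a_max = (151/2)²/15 = 22801/60
1215/4 < 22801/60 → triangular
v_peak = √(1215/4·15) = √(18225/4) = 135/2
t_a = (135/2)/15 = 9/2; t_c = 0
T = 2·9/2 = 9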